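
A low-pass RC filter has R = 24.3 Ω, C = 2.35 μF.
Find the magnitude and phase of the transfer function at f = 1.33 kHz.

Step 1 — Angular frequency: ω = 2π·1330 = 8357 rad/s.
Step 2 — Transfer function: H(jω) = 1/(1 + jωRC).
Step 3 — Denominator: 1 + jωRC = 1 + j·8357·24.3·2.35e-06 = 1 + j0.4772.
Step 4 — H = 0.8145 - j0.3887.
Step 5 — Magnitude: |H| = 0.9025 (-0.9 dB); phase: φ = -25.5°.

|H| = 0.9025 (-0.9 dB), φ = -25.5°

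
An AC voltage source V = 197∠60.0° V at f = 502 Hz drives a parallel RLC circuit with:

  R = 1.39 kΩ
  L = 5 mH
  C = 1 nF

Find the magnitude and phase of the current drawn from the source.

Step 1 — Angular frequency: ω = 2π·f = 2π·502 = 3154 rad/s.
Step 2 — Component impedances:
  R: Z = R = 1390 Ω
  L: Z = jωL = j·3154·0.005 = 0 + j15.77 Ω
  C: Z = 1/(jωC) = -j/(ω·C) = 0 - j3.17e+05 Ω
Step 3 — Parallel combination: 1/Z_total = 1/R + 1/L + 1/C; Z_total = 0.1789 + j15.77 Ω = 15.77∠89.3° Ω.
Step 4 — Source phasor: V = 197∠60.0° V = 98.5 + j170.6 V.
Step 5 — Ohm's law: I = V / Z_total = (98.5 + j170.6) / (0.1789 + j15.77) = 10.89 - j6.123 A.
Step 6 — Convert to polar: |I| = 12.49 A, ∠I = -29.3°.

I = 12.49∠-29.3° A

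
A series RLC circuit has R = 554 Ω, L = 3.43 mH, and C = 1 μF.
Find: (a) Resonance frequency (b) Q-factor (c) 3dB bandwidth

Step 1 — Resonance: ω₀ = 1/√(LC) = 1/√(0.00343·1e-06) = 1.707e+04 rad/s.
Step 2 — f₀ = ω₀/(2π) = 2718 Hz.
Step 3 — Series Q: Q = ω₀L/R = 1.707e+04·0.00343/554 = 0.1057.
Step 4 — Bandwidth: Δω = ω₀/Q = 1.615e+05 rad/s; BW = Δω/(2π) = 2.571e+04 Hz.

(a) f₀ = 2718 Hz  (b) Q = 0.1057  (c) BW = 2.571e+04 Hz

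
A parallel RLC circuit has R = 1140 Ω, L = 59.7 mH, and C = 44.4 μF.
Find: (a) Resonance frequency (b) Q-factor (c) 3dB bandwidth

Step 1 — Resonance: ω₀ = 1/√(LC) = 1/√(0.0597·4.44e-05) = 614.2 rad/s.
Step 2 — f₀ = ω₀/(2π) = 97.76 Hz.
Step 3 — Parallel Q: Q = R/(ω₀L) = 1140/(614.2·0.0597) = 31.09.
Step 4 — Bandwidth: Δω = ω₀/Q = 19.76 rad/s; BW = Δω/(2π) = 3.144 Hz.

(a) f₀ = 97.76 Hz  (b) Q = 31.09  (c) BW = 3.144 Hz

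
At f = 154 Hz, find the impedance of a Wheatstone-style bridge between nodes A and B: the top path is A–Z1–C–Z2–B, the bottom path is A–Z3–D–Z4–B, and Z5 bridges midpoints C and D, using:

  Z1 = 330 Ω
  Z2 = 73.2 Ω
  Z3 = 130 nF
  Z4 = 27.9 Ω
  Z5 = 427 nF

Step 1 — Angular frequency: ω = 2π·f = 2π·154 = 967.6 rad/s.
Step 2 — Component impedances:
  Z1: Z = R = 330 Ω
  Z2: Z = R = 73.2 Ω
  Z3: Z = 1/(jωC) = -j/(ω·C) = 0 - j7950 Ω
  Z4: Z = R = 27.9 Ω
  Z5: Z = 1/(jωC) = -j/(ω·C) = 0 - j2420 Ω
Step 3 — Bridge requires nodal analysis (the Z5 bridge couples midpoints C and D, so the two paths cannot be reduced to a simple series/parallel combination). Setting node B to ground and injecting 1 A at node A, the 3-node admittance system at A, C, D solves to V_A = Z_AB = 401.7 - j22.56 Ω = 402.3∠-3.2° Ω.

Z = 401.7 - j22.56 Ω = 402.3∠-3.2° Ω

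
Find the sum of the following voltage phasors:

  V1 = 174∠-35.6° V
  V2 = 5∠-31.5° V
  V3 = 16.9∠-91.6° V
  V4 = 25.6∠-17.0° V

Step 1 — Convert each phasor to rectangular form:
  V1 = 174·(cos(-35.6°) + j·sin(-35.6°)) = 141.5 - j101.3 V
  V2 = 5·(cos(-31.5°) + j·sin(-31.5°)) = 4.263 - j2.612 V
  V3 = 16.9·(cos(-91.6°) + j·sin(-91.6°)) = -0.4719 - j16.89 V
  V4 = 25.6·(cos(-17.0°) + j·sin(-17.0°)) = 24.48 - j7.485 V
Step 2 — Sum components: V_total = 169.8 - j128.3 V.
Step 3 — Convert to polar: |V_total| = 212.8 V, ∠V_total = -37.1°.

V_total = 212.8∠-37.1° V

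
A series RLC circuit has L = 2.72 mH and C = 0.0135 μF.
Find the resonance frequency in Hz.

Step 1 — Resonance condition Im(Z)=0 gives ω₀ = 1/√(LC).
Step 2 — ω₀ = 1/√(0.00272·1.35e-08) = 1.65e+05 rad/s.
Step 3 — f₀ = ω₀/(2π) = 2.626e+04 Hz.

f₀ = 2.626e+04 Hz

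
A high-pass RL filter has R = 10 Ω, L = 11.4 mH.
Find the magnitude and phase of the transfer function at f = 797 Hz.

Step 1 — Angular frequency: ω = 2π·797 = 5008 rad/s.
Step 2 — Transfer function: H(jω) = jωL/(R + jωL).
Step 3 — Numerator jωL = j·57.09; denominator R + jωL = 10 + j57.09.
Step 4 — H = 0.9702 + j0.17.
Step 5 — Magnitude: |H| = 0.985 (-0.1 dB); phase: φ = 9.9°.

|H| = 0.985 (-0.1 dB), φ = 9.9°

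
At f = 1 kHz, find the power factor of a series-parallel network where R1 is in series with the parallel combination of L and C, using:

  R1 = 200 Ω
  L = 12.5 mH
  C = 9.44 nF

Step 1 — Angular frequency: ω = 2π·f = 2π·1000 = 6283 rad/s.
Step 2 — Component impedances:
  R1: Z = R = 200 Ω
  L: Z = jωL = j·6283·0.0125 = 0 + j78.54 Ω
  C: Z = 1/(jωC) = -j/(ω·C) = 0 - j1.686e+04 Ω
Step 3 — Parallel branch: L || C = 1/(1/L + 1/C) = 0 + j78.91 Ω.
Step 4 — Series with R1: Z_total = R1 + (L || C) = 200 + j78.91 Ω = 215∠21.5° Ω.
Step 5 — Power factor: PF = cos(φ) = Re(Z)/|Z| = 200/215 = 0.9302.
Step 6 — Type: Im(Z) = 78.91 ⇒ lagging (phase φ = 21.5°).

PF = 0.9302 (lagging, φ = 21.5°)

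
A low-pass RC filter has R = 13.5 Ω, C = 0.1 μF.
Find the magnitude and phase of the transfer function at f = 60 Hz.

Step 1 — Angular frequency: ω = 2π·60 = 377 rad/s.
Step 2 — Transfer function: H(jω) = 1/(1 + jωRC).
Step 3 — Denominator: 1 + jωRC = 1 + j·377·13.5·1e-07 = 1 + j0.0005089.
Step 4 — H = 1 - j0.0005089.
Step 5 — Magnitude: |H| = 1 (-0.0 dB); phase: φ = -0.0°.

|H| = 1 (-0.0 dB), φ = -0.0°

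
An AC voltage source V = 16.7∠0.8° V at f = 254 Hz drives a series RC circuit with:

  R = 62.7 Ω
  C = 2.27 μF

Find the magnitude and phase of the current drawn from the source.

Step 1 — Angular frequency: ω = 2π·f = 2π·254 = 1596 rad/s.
Step 2 — Component impedances:
  R: Z = R = 62.7 Ω
  C: Z = 1/(jωC) = -j/(ω·C) = 0 - j276 Ω
Step 3 — Series combination: Z_total = R + C = 62.7 - j276 Ω = 283.1∠-77.2° Ω.
Step 4 — Source phasor: V = 16.7∠0.8° V = 16.7 + j0.2332 V.
Step 5 — Ohm's law: I = V / Z_total = (16.7 + j0.2332) / (62.7 - j276) = 0.01226 + j0.05771 A.
Step 6 — Convert to polar: |I| = 0.059 A, ∠I = 78.0°.

I = 0.059∠78.0° A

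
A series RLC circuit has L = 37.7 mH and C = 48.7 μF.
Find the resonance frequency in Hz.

Step 1 — Resonance condition Im(Z)=0 gives ω₀ = 1/√(LC).
Step 2 — ω₀ = 1/√(0.0377·4.87e-05) = 738 rad/s.
Step 3 — f₀ = ω₀/(2π) = 117.5 Hz.

f₀ = 117.5 Hz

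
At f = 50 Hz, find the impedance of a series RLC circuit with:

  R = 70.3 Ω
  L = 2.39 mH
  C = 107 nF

Step 1 — Angular frequency: ω = 2π·f = 2π·50 = 314.2 rad/s.
Step 2 — Component impedances:
  R: Z = R = 70.3 Ω
  L: Z = jωL = j·314.2·0.00239 = 0 + j0.7508 Ω
  C: Z = 1/(jωC) = -j/(ω·C) = 0 - j2.975e+04 Ω
Step 3 — Series combination: Z_total = R + L + C = 70.3 - j2.975e+04 Ω = 2.975e+04∠-89.9° Ω.

Z = 70.3 - j2.975e+04 Ω = 2.975e+04∠-89.9° Ω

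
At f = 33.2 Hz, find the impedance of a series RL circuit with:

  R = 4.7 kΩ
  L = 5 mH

Step 1 — Angular frequency: ω = 2π·f = 2π·33.2 = 208.6 rad/s.
Step 2 — Component impedances:
  R: Z = R = 4700 Ω
  L: Z = jωL = j·208.6·0.005 = 0 + j1.043 Ω
Step 3 — Series combination: Z_total = R + L = 4700 + j1.043 Ω = 4700∠0.0° Ω.

Z = 4700 + j1.043 Ω = 4700∠0.0° Ω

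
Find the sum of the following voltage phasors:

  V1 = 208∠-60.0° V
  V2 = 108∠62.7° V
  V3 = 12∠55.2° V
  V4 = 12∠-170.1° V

Step 1 — Convert each phasor to rectangular form:
  V1 = 208·(cos(-60.0°) + j·sin(-60.0°)) = 104 - j180.1 V
  V2 = 108·(cos(62.7°) + j·sin(62.7°)) = 49.53 + j95.97 V
  V3 = 12·(cos(55.2°) + j·sin(55.2°)) = 6.849 + j9.854 V
  V4 = 12·(cos(-170.1°) + j·sin(-170.1°)) = -11.82 - j2.063 V
Step 2 — Sum components: V_total = 148.6 - j76.37 V.
Step 3 — Convert to polar: |V_total| = 167 V, ∠V_total = -27.2°.

V_total = 167∠-27.2° V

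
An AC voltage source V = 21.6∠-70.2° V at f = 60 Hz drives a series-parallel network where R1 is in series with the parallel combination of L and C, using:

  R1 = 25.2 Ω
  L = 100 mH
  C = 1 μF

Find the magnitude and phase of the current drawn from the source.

Step 1 — Angular frequency: ω = 2π·f = 2π·60 = 377 rad/s.
Step 2 — Component impedances:
  R1: Z = R = 25.2 Ω
  L: Z = jωL = j·377·0.1 = 0 + j37.7 Ω
  C: Z = 1/(jωC) = -j/(ω·C) = 0 - j2653 Ω
Step 3 — Parallel branch: L || C = 1/(1/L + 1/C) = 0 + j38.24 Ω.
Step 4 — Series with R1: Z_total = R1 + (L || C) = 25.2 + j38.24 Ω = 45.8∠56.6° Ω.
Step 5 — Source phasor: V = 21.6∠-70.2° V = 7.317 - j20.32 V.
Step 6 — Ohm's law: I = V / Z_total = (7.317 - j20.32) / (25.2 + j38.24) = -0.2826 - j0.3776 A.
Step 7 — Convert to polar: |I| = 0.4716 A, ∠I = -126.8°.

I = 0.4716∠-126.8° A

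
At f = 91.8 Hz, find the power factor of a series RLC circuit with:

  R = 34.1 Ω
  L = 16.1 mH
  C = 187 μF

Step 1 — Angular frequency: ω = 2π·f = 2π·91.8 = 576.8 rad/s.
Step 2 — Component impedances:
  R: Z = R = 34.1 Ω
  L: Z = jωL = j·576.8·0.0161 = 0 + j9.286 Ω
  C: Z = 1/(jωC) = -j/(ω·C) = 0 - j9.271 Ω
Step 3 — Series combination: Z_total = R + L + C = 34.1 + j0.01522 Ω = 34.1∠0.0° Ω.
Step 4 — Power factor: PF = cos(φ) = Re(Z)/|Z| = 34.1/34.1 = 1.
Step 5 — Type: Im(Z) = 0.01522 ⇒ lagging (phase φ = 0.0°).

PF = 1 (lagging, φ = 0.0°)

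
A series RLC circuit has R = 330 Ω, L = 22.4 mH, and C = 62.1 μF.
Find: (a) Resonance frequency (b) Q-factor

Step 1 — Resonance condition Im(Z)=0 gives ω₀ = 1/√(LC).
Step 2 — ω₀ = 1/√(0.0224·6.21e-05) = 847.9 rad/s.
Step 3 — f₀ = ω₀/(2π) = 134.9 Hz.
Step 4 — Series Q: Q = ω₀L/R = 847.9·0.0224/330 = 0.05755.

(a) f₀ = 134.9 Hz  (b) Q = 0.05755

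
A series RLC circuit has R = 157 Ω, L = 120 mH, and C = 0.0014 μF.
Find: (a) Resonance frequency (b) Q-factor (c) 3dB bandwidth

Step 1 — Resonance: ω₀ = 1/√(LC) = 1/√(0.12·1.4e-09) = 7.715e+04 rad/s.
Step 2 — f₀ = ω₀/(2π) = 1.228e+04 Hz.
Step 3 — Series Q: Q = ω₀L/R = 7.715e+04·0.12/157 = 58.97.
Step 4 — Bandwidth: Δω = ω₀/Q = 1308 rad/s; BW = Δω/(2π) = 208.2 Hz.

(a) f₀ = 1.228e+04 Hz  (b) Q = 58.97  (c) BW = 208.2 Hz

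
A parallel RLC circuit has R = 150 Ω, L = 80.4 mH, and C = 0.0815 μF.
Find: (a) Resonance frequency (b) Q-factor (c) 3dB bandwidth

Step 1 — Resonance: ω₀ = 1/√(LC) = 1/√(0.0804·8.15e-08) = 1.235e+04 rad/s.
Step 2 — f₀ = ω₀/(2π) = 1966 Hz.
Step 3 — Parallel Q: Q = R/(ω₀L) = 150/(1.235e+04·0.0804) = 0.151.
Step 4 — Bandwidth: Δω = ω₀/Q = 8.18e+04 rad/s; BW = Δω/(2π) = 1.302e+04 Hz.

(a) f₀ = 1966 Hz  (b) Q = 0.151  (c) BW = 1.302e+04 Hz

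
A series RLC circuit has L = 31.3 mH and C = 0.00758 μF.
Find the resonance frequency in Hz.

Step 1 — Resonance condition Im(Z)=0 gives ω₀ = 1/√(LC).
Step 2 — ω₀ = 1/√(0.0313·7.58e-09) = 6.492e+04 rad/s.
Step 3 — f₀ = ω₀/(2π) = 1.033e+04 Hz.

f₀ = 1.033e+04 Hz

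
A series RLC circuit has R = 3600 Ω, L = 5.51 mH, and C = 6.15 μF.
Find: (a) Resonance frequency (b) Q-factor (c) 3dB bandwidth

Step 1 — Resonance: ω₀ = 1/√(LC) = 1/√(0.00551·6.15e-06) = 5432 rad/s.
Step 2 — f₀ = ω₀/(2π) = 864.6 Hz.
Step 3 — Series Q: Q = ω₀L/R = 5432·0.00551/3600 = 0.008314.
Step 4 — Bandwidth: Δω = ω₀/Q = 6.534e+05 rad/s; BW = Δω/(2π) = 1.04e+05 Hz.

(a) f₀ = 864.6 Hz  (b) Q = 0.008314  (c) BW = 1.04e+05 Hz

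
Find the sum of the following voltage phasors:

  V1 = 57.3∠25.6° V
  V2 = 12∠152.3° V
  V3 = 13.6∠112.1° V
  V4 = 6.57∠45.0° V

Step 1 — Convert each phasor to rectangular form:
  V1 = 57.3·(cos(25.6°) + j·sin(25.6°)) = 51.68 + j24.76 V
  V2 = 12·(cos(152.3°) + j·sin(152.3°)) = -10.62 + j5.578 V
  V3 = 13.6·(cos(112.1°) + j·sin(112.1°)) = -5.117 + j12.6 V
  V4 = 6.57·(cos(45.0°) + j·sin(45.0°)) = 4.646 + j4.646 V
Step 2 — Sum components: V_total = 40.58 + j47.58 V.
Step 3 — Convert to polar: |V_total| = 62.54 V, ∠V_total = 49.5°.

V_total = 62.54∠49.5° V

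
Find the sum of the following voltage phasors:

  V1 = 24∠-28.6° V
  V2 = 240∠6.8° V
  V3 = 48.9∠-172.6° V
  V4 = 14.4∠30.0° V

Step 1 — Convert each phasor to rectangular form:
  V1 = 24·(cos(-28.6°) + j·sin(-28.6°)) = 21.07 - j11.49 V
  V2 = 240·(cos(6.8°) + j·sin(6.8°)) = 238.3 + j28.42 V
  V3 = 48.9·(cos(-172.6°) + j·sin(-172.6°)) = -48.49 - j6.298 V
  V4 = 14.4·(cos(30.0°) + j·sin(30.0°)) = 12.47 + j7.2 V
Step 2 — Sum components: V_total = 223.4 + j17.83 V.
Step 3 — Convert to polar: |V_total| = 224.1 V, ∠V_total = 4.6°.

V_total = 224.1∠4.6° V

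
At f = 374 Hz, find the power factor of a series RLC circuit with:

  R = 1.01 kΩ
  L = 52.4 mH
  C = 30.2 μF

Step 1 — Angular frequency: ω = 2π·f = 2π·374 = 2350 rad/s.
Step 2 — Component impedances:
  R: Z = R = 1010 Ω
  L: Z = jωL = j·2350·0.0524 = 0 + j123.1 Ω
  C: Z = 1/(jωC) = -j/(ω·C) = 0 - j14.09 Ω
Step 3 — Series combination: Z_total = R + L + C = 1010 + j109 Ω = 1016∠6.2° Ω.
Step 4 — Power factor: PF = cos(φ) = Re(Z)/|Z| = 1010/1015.9 = 0.9942.
Step 5 — Type: Im(Z) = 109 ⇒ lagging (phase φ = 6.2°).

PF = 0.9942 (lagging, φ = 6.2°)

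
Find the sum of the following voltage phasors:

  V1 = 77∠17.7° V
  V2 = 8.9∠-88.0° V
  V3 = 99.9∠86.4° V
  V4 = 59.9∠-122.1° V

Step 1 — Convert each phasor to rectangular form:
  V1 = 77·(cos(17.7°) + j·sin(17.7°)) = 73.35 + j23.41 V
  V2 = 8.9·(cos(-88.0°) + j·sin(-88.0°)) = 0.3106 - j8.895 V
  V3 = 99.9·(cos(86.4°) + j·sin(86.4°)) = 6.273 + j99.7 V
  V4 = 59.9·(cos(-122.1°) + j·sin(-122.1°)) = -31.83 - j50.74 V
Step 2 — Sum components: V_total = 48.11 + j63.48 V.
Step 3 — Convert to polar: |V_total| = 79.65 V, ∠V_total = 52.8°.

V_total = 79.65∠52.8° V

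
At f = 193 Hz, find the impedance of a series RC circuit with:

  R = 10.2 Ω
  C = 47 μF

Step 1 — Angular frequency: ω = 2π·f = 2π·193 = 1213 rad/s.
Step 2 — Component impedances:
  R: Z = R = 10.2 Ω
  C: Z = 1/(jωC) = -j/(ω·C) = 0 - j17.55 Ω
Step 3 — Series combination: Z_total = R + C = 10.2 - j17.55 Ω = 20.29∠-59.8° Ω.

Z = 10.2 - j17.55 Ω = 20.29∠-59.8° Ω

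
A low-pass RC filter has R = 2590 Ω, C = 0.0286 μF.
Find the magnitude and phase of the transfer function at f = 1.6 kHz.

Step 1 — Angular frequency: ω = 2π·1600 = 1.005e+04 rad/s.
Step 2 — Transfer function: H(jω) = 1/(1 + jωRC).
Step 3 — Denominator: 1 + jωRC = 1 + j·1.005e+04·2590·2.86e-08 = 1 + j0.7447.
Step 4 — H = 0.6433 - j0.479.
Step 5 — Magnitude: |H| = 0.802 (-1.9 dB); phase: φ = -36.7°.

|H| = 0.802 (-1.9 dB), φ = -36.7°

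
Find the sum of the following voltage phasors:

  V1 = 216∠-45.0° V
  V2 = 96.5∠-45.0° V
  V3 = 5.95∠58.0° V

Step 1 — Convert each phasor to rectangular form:
  V1 = 216·(cos(-45.0°) + j·sin(-45.0°)) = 152.7 - j152.7 V
  V2 = 96.5·(cos(-45.0°) + j·sin(-45.0°)) = 68.24 - j68.24 V
  V3 = 5.95·(cos(58.0°) + j·sin(58.0°)) = 3.153 + j5.046 V
Step 2 — Sum components: V_total = 224.1 - j215.9 V.
Step 3 — Convert to polar: |V_total| = 311.2 V, ∠V_total = -43.9°.

V_total = 311.2∠-43.9° V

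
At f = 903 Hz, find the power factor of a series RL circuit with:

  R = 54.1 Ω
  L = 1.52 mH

Step 1 — Angular frequency: ω = 2π·f = 2π·903 = 5674 rad/s.
Step 2 — Component impedances:
  R: Z = R = 54.1 Ω
  L: Z = jωL = j·5674·0.00152 = 0 + j8.624 Ω
Step 3 — Series combination: Z_total = R + L = 54.1 + j8.624 Ω = 54.78∠9.1° Ω.
Step 4 — Power factor: PF = cos(φ) = Re(Z)/|Z| = 54.1/54.783 = 0.9875.
Step 5 — Type: Im(Z) = 8.624 ⇒ lagging (phase φ = 9.1°).

PF = 0.9875 (lagging, φ = 9.1°)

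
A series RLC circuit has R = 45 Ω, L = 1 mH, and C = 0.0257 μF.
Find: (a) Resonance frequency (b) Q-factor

Step 1 — Resonance condition Im(Z)=0 gives ω₀ = 1/√(LC).
Step 2 — ω₀ = 1/√(0.001·2.57e-08) = 1.973e+05 rad/s.
Step 3 — f₀ = ω₀/(2π) = 3.139e+04 Hz.
Step 4 — Series Q: Q = ω₀L/R = 1.973e+05·0.001/45 = 4.383.

(a) f₀ = 3.139e+04 Hz  (b) Q = 4.383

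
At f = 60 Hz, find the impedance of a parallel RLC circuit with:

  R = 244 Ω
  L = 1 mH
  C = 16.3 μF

Step 1 — Angular frequency: ω = 2π·f = 2π·60 = 377 rad/s.
Step 2 — Component impedances:
  R: Z = R = 244 Ω
  L: Z = jωL = j·377·0.001 = 0 + j0.377 Ω
  C: Z = 1/(jωC) = -j/(ω·C) = 0 - j162.7 Ω
Step 3 — Parallel combination: 1/Z_total = 1/R + 1/L + 1/C; Z_total = 0.0005852 + j0.3779 Ω = 0.3779∠89.9° Ω.

Z = 0.0005852 + j0.3779 Ω = 0.3779∠89.9° Ω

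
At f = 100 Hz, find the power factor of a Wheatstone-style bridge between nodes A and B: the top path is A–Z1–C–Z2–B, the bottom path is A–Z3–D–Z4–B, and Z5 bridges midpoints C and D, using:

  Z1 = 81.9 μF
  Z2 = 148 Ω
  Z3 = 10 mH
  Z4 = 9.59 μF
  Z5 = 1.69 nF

Step 1 — Angular frequency: ω = 2π·f = 2π·100 = 628.3 rad/s.
Step 2 — Component impedances:
  Z1: Z = 1/(jωC) = -j/(ω·C) = 0 - j19.43 Ω
  Z2: Z = R = 148 Ω
  Z3: Z = jωL = j·628.3·0.01 = 0 + j6.283 Ω
  Z4: Z = 1/(jωC) = -j/(ω·C) = 0 - j166 Ω
  Z5: Z = 1/(jωC) = -j/(ω·C) = 0 - j9.417e+05 Ω
Step 3 — Bridge requires nodal analysis (the Z5 bridge couples midpoints C and D, so the two paths cannot be reduced to a simple series/parallel combination). Setting node B to ground and injecting 1 A at node A, the 3-node admittance system at A, C, D solves to V_A = Z_AB = 69.9 - j75.08 Ω = 102.6∠-47.0° Ω.
Step 4 — Power factor: PF = cos(φ) = Re(Z)/|Z| = 69.9/102.58 = 0.6814.
Step 5 — Type: Im(Z) = -75.08 ⇒ leading (phase φ = -47.0°).

PF = 0.6814 (leading, φ = -47.0°)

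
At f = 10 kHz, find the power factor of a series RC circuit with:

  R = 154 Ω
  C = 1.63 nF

Step 1 — Angular frequency: ω = 2π·f = 2π·1e+04 = 6.283e+04 rad/s.
Step 2 — Component impedances:
  R: Z = R = 154 Ω
  C: Z = 1/(jωC) = -j/(ω·C) = 0 - j9764 Ω
Step 3 — Series combination: Z_total = R + C = 154 - j9764 Ω = 9765∠-89.1° Ω.
Step 4 — Power factor: PF = cos(φ) = Re(Z)/|Z| = 154/9765 = 0.01577.
Step 5 — Type: Im(Z) = -9764 ⇒ leading (phase φ = -89.1°).

PF = 0.01577 (leading, φ = -89.1°)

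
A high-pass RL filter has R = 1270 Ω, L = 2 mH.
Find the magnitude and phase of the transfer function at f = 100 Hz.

Step 1 — Angular frequency: ω = 2π·100 = 628.3 rad/s.
Step 2 — Transfer function: H(jω) = jωL/(R + jωL).
Step 3 — Numerator jωL = j·1.257; denominator R + jωL = 1270 + j1.257.
Step 4 — H = 9.791e-07 + j0.0009895.
Step 5 — Magnitude: |H| = 0.0009895 (-60.1 dB); phase: φ = 89.9°.

|H| = 0.0009895 (-60.1 dB), φ = 89.9°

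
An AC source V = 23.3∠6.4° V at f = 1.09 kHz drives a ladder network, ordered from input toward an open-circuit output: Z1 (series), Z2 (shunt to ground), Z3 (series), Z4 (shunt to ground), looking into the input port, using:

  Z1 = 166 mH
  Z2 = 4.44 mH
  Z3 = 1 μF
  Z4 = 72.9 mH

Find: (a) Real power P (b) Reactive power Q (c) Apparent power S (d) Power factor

Step 1 — Angular frequency: ω = 2π·f = 2π·1090 = 6849 rad/s.
Step 2 — Component impedances:
  Z1: Z = jωL = j·6849·0.166 = 0 + j1137 Ω
  Z2: Z = jωL = j·6849·0.00444 = 0 + j30.41 Ω
  Z3: Z = 1/(jωC) = -j/(ω·C) = 0 - j146 Ω
  Z4: Z = jωL = j·6849·0.0729 = 0 + j499.3 Ω
Step 3 — Ladder network (open output): work backward from the far end, alternating series and parallel combinations. Z_in = 0 + j1165 Ω = 1165∠90.0° Ω.
Step 4 — Source phasor: V = 23.3∠6.4° V = 23.15 + j2.597 V.
Step 5 — Current: I = V / Z = 0.00223 - j0.01988 A = 0.02∠-83.6° A.
Step 6 — Complex power: S = V·I* = 0 + j0.466 VA.
Step 7 — Real power: P = Re(S) = 0 W.
Step 8 — Reactive power: Q = Im(S) = 0.466 VAR.
Step 9 — Apparent power: |S| = 0.466 VA.
Step 10 — Power factor: PF = P/|S| = 0 (lagging).

(a) P = 0 W  (b) Q = 0.466 VAR  (c) S = 0.466 VA  (d) PF = 0 (lagging)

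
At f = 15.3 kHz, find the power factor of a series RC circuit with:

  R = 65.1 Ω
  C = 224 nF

Step 1 — Angular frequency: ω = 2π·f = 2π·1.53e+04 = 9.613e+04 rad/s.
Step 2 — Component impedances:
  R: Z = R = 65.1 Ω
  C: Z = 1/(jωC) = -j/(ω·C) = 0 - j46.44 Ω
Step 3 — Series combination: Z_total = R + C = 65.1 - j46.44 Ω = 79.97∠-35.5° Ω.
Step 4 — Power factor: PF = cos(φ) = Re(Z)/|Z| = 65.1/79.97 = 0.8141.
Step 5 — Type: Im(Z) = -46.44 ⇒ leading (phase φ = -35.5°).

PF = 0.8141 (leading, φ = -35.5°)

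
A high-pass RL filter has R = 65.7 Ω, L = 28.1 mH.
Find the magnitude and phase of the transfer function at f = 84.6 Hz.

Step 1 — Angular frequency: ω = 2π·84.6 = 531.6 rad/s.
Step 2 — Transfer function: H(jω) = jωL/(R + jωL).
Step 3 — Numerator jωL = j·14.94; denominator R + jωL = 65.7 + j14.94.
Step 4 — H = 0.04915 + j0.2162.
Step 5 — Magnitude: |H| = 0.2217 (-13.1 dB); phase: φ = 77.2°.

|H| = 0.2217 (-13.1 dB), φ = 77.2°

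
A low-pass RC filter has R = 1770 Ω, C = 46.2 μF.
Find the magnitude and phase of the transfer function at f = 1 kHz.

Step 1 — Angular frequency: ω = 2π·1000 = 6283 rad/s.
Step 2 — Transfer function: H(jω) = 1/(1 + jωRC).
Step 3 — Denominator: 1 + jωRC = 1 + j·6283·1770·4.62e-05 = 1 + j513.8.
Step 4 — H = 3.788e-06 - j0.001946.
Step 5 — Magnitude: |H| = 0.001946 (-54.2 dB); phase: φ = -89.9°.

|H| = 0.001946 (-54.2 dB), φ = -89.9°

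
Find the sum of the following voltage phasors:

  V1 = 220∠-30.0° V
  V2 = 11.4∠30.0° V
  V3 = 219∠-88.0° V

Step 1 — Convert each phasor to rectangular form:
  V1 = 220·(cos(-30.0°) + j·sin(-30.0°)) = 190.5 - j110 V
  V2 = 11.4·(cos(30.0°) + j·sin(30.0°)) = 9.873 + j5.7 V
  V3 = 219·(cos(-88.0°) + j·sin(-88.0°)) = 7.643 - j218.9 V
Step 2 — Sum components: V_total = 208 - j323.2 V.
Step 3 — Convert to polar: |V_total| = 384.3 V, ∠V_total = -57.2°.

V_total = 384.3∠-57.2° V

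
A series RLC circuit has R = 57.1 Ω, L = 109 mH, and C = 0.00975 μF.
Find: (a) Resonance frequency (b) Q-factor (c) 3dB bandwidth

Step 1 — Resonance condition Im(Z)=0 gives ω₀ = 1/√(LC).
Step 2 — ω₀ = 1/√(0.109·9.75e-09) = 3.067e+04 rad/s.
Step 3 — f₀ = ω₀/(2π) = 4882 Hz.
Step 4 — Series Q: Q = ω₀L/R = 3.067e+04·0.109/57.1 = 58.56.
Step 5 — 3dB bandwidth: Δω = ω₀/Q = 523.9 rad/s; BW = Δω/(2π) = 83.37 Hz.

(a) f₀ = 4882 Hz  (b) Q = 58.56  (c) BW = 83.37 Hz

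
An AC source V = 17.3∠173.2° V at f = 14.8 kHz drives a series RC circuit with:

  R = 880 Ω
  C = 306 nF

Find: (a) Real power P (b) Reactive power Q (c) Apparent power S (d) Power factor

Step 1 — Angular frequency: ω = 2π·f = 2π·1.48e+04 = 9.299e+04 rad/s.
Step 2 — Component impedances:
  R: Z = R = 880 Ω
  C: Z = 1/(jωC) = -j/(ω·C) = 0 - j35.14 Ω
Step 3 — Series combination: Z_total = R + C = 880 - j35.14 Ω = 880.7∠-2.3° Ω.
Step 4 — Source phasor: V = 17.3∠173.2° V = -17.18 + j2.048 V.
Step 5 — Current: I = V / Z = -0.01958 + j0.001546 A = 0.01964∠175.5° A.
Step 6 — Complex power: S = V·I* = 0.3396 - j0.01356 VA.
Step 7 — Real power: P = Re(S) = 0.3396 W.
Step 8 — Reactive power: Q = Im(S) = -0.01356 VAR.
Step 9 — Apparent power: |S| = 0.3398 VA.
Step 10 — Power factor: PF = P/|S| = 0.9992 (leading).

(a) P = 0.3396 W  (b) Q = -0.01356 VAR  (c) S = 0.3398 VA  (d) PF = 0.9992 (leading)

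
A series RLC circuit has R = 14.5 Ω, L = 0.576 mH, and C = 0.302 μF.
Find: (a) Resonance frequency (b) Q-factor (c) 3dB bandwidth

Step 1 — Resonance condition Im(Z)=0 gives ω₀ = 1/√(LC).
Step 2 — ω₀ = 1/√(0.000576·3.02e-07) = 7.582e+04 rad/s.
Step 3 — f₀ = ω₀/(2π) = 1.207e+04 Hz.
Step 4 — Series Q: Q = ω₀L/R = 7.582e+04·0.000576/14.5 = 3.012.
Step 5 — 3dB bandwidth: Δω = ω₀/Q = 2.517e+04 rad/s; BW = Δω/(2π) = 4007 Hz.

(a) f₀ = 1.207e+04 Hz  (b) Q = 3.012  (c) BW = 4007 Hz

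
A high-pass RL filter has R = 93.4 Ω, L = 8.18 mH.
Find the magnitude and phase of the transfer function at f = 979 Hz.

Step 1 — Angular frequency: ω = 2π·979 = 6151 rad/s.
Step 2 — Transfer function: H(jω) = jωL/(R + jωL).
Step 3 — Numerator jωL = j·50.32; denominator R + jωL = 93.4 + j50.32.
Step 4 — H = 0.2249 + j0.4175.
Step 5 — Magnitude: |H| = 0.4743 (-6.5 dB); phase: φ = 61.7°.

|H| = 0.4743 (-6.5 dB), φ = 61.7°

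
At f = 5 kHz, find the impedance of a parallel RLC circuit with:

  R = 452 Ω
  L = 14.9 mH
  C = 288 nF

Step 1 — Angular frequency: ω = 2π·f = 2π·5000 = 3.142e+04 rad/s.
Step 2 — Component impedances:
  R: Z = R = 452 Ω
  L: Z = jωL = j·3.142e+04·0.0149 = 0 + j468.1 Ω
  C: Z = 1/(jωC) = -j/(ω·C) = 0 - j110.5 Ω
Step 3 — Parallel combination: 1/Z_total = 1/R + 1/L + 1/C; Z_total = 42.01 - j131.2 Ω = 137.8∠-72.2° Ω.

Z = 42.01 - j131.2 Ω = 137.8∠-72.2° Ω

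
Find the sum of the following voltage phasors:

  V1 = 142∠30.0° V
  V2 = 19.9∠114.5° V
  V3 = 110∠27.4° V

Step 1 — Convert each phasor to rectangular form:
  V1 = 142·(cos(30.0°) + j·sin(30.0°)) = 123 + j71 V
  V2 = 19.9·(cos(114.5°) + j·sin(114.5°)) = -8.252 + j18.11 V
  V3 = 110·(cos(27.4°) + j·sin(27.4°)) = 97.66 + j50.62 V
Step 2 — Sum components: V_total = 212.4 + j139.7 V.
Step 3 — Convert to polar: |V_total| = 254.2 V, ∠V_total = 33.3°.

V_total = 254.2∠33.3° V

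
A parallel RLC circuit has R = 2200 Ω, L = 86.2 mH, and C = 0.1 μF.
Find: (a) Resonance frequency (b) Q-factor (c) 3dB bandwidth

Step 1 — Resonance: ω₀ = 1/√(LC) = 1/√(0.0862·1e-07) = 1.077e+04 rad/s.
Step 2 — f₀ = ω₀/(2π) = 1714 Hz.
Step 3 — Parallel Q: Q = R/(ω₀L) = 2200/(1.077e+04·0.0862) = 2.37.
Step 4 — Bandwidth: Δω = ω₀/Q = 4545 rad/s; BW = Δω/(2π) = 723.4 Hz.

(a) f₀ = 1714 Hz  (b) Q = 2.37  (c) BW = 723.4 Hz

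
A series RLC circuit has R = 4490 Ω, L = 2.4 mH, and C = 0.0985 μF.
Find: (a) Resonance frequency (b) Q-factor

Step 1 — Resonance condition Im(Z)=0 gives ω₀ = 1/√(LC).
Step 2 — ω₀ = 1/√(0.0024·9.85e-08) = 6.504e+04 rad/s.
Step 3 — f₀ = ω₀/(2π) = 1.035e+04 Hz.
Step 4 — Series Q: Q = ω₀L/R = 6.504e+04·0.0024/4490 = 0.03476.

(a) f₀ = 1.035e+04 Hz  (b) Q = 0.03476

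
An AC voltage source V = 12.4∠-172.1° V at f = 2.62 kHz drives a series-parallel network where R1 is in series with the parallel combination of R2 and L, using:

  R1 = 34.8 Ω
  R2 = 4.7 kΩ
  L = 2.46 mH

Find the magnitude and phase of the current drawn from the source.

Step 1 — Angular frequency: ω = 2π·f = 2π·2620 = 1.646e+04 rad/s.
Step 2 — Component impedances:
  R1: Z = R = 34.8 Ω
  R2: Z = R = 4700 Ω
  L: Z = jωL = j·1.646e+04·0.00246 = 0 + j40.5 Ω
Step 3 — Parallel branch: R2 || L = 1/(1/R2 + 1/L) = 0.3489 + j40.49 Ω.
Step 4 — Series with R1: Z_total = R1 + (R2 || L) = 35.15 + j40.49 Ω = 53.62∠49.0° Ω.
Step 5 — Source phasor: V = 12.4∠-172.1° V = -12.28 - j1.704 V.
Step 6 — Ohm's law: I = V / Z_total = (-12.28 - j1.704) / (35.15 + j40.49) = -0.1742 + j0.1521 A.
Step 7 — Convert to polar: |I| = 0.2313 A, ∠I = 138.9°.

I = 0.2313∠138.9° A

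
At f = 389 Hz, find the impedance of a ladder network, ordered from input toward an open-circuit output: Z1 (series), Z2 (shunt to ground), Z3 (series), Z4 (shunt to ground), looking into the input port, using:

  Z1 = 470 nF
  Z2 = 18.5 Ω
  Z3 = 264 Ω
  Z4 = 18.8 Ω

Step 1 — Angular frequency: ω = 2π·f = 2π·389 = 2444 rad/s.
Step 2 — Component impedances:
  Z1: Z = 1/(jωC) = -j/(ω·C) = 0 - j870.5 Ω
  Z2: Z = R = 18.5 Ω
  Z3: Z = R = 264 Ω
  Z4: Z = R = 18.8 Ω
Step 3 — Ladder network (open output): work backward from the far end, alternating series and parallel combinations. Z_in = 17.36 - j870.5 Ω = 870.7∠-88.9° Ω.

Z = 17.36 - j870.5 Ω = 870.7∠-88.9° Ω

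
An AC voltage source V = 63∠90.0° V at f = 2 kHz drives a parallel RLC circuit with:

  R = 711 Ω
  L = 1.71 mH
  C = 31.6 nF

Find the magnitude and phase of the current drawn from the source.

Step 1 — Angular frequency: ω = 2π·f = 2π·2000 = 1.257e+04 rad/s.
Step 2 — Component impedances:
  R: Z = R = 711 Ω
  L: Z = jωL = j·1.257e+04·0.00171 = 0 + j21.49 Ω
  C: Z = 1/(jωC) = -j/(ω·C) = 0 - j2518 Ω
Step 3 — Parallel combination: 1/Z_total = 1/R + 1/L + 1/C; Z_total = 0.6601 + j21.65 Ω = 21.66∠88.3° Ω.
Step 4 — Source phasor: V = 63∠90.0° V = 0 + j63 V.
Step 5 — Ohm's law: I = V / Z_total = (0 + j63) / (0.6601 + j21.65) = 2.907 + j0.08861 A.
Step 6 — Convert to polar: |I| = 2.908 A, ∠I = 1.7°.

I = 2.908∠1.7° A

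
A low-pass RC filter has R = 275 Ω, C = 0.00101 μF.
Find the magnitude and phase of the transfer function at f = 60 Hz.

Step 1 — Angular frequency: ω = 2π·60 = 377 rad/s.
Step 2 — Transfer function: H(jω) = 1/(1 + jωRC).
Step 3 — Denominator: 1 + jωRC = 1 + j·377·275·1.01e-09 = 1 + j0.0001047.
Step 4 — H = 1 - j0.0001047.
Step 5 — Magnitude: |H| = 1 (-0.0 dB); phase: φ = -0.0°.

|H| = 1 (-0.0 dB), φ = -0.0°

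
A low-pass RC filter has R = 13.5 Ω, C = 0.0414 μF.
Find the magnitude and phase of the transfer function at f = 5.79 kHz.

Step 1 — Angular frequency: ω = 2π·5790 = 3.638e+04 rad/s.
Step 2 — Transfer function: H(jω) = 1/(1 + jωRC).
Step 3 — Denominator: 1 + jωRC = 1 + j·3.638e+04·13.5·4.14e-08 = 1 + j0.02033.
Step 4 — H = 0.9996 - j0.02032.
Step 5 — Magnitude: |H| = 0.9998 (-0.0 dB); phase: φ = -1.2°.

|H| = 0.9998 (-0.0 dB), φ = -1.2°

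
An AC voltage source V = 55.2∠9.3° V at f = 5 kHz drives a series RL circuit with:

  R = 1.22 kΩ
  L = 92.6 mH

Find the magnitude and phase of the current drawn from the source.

Step 1 — Angular frequency: ω = 2π·f = 2π·5000 = 3.142e+04 rad/s.
Step 2 — Component impedances:
  R: Z = R = 1220 Ω
  L: Z = jωL = j·3.142e+04·0.0926 = 0 + j2909 Ω
Step 3 — Series combination: Z_total = R + L = 1220 + j2909 Ω = 3155∠67.2° Ω.
Step 4 — Source phasor: V = 55.2∠9.3° V = 54.47 + j8.921 V.
Step 5 — Ohm's law: I = V / Z_total = (54.47 + j8.921) / (1220 + j2909) = 0.009286 - j0.01483 A.
Step 6 — Convert to polar: |I| = 0.0175 A, ∠I = -57.9°.

I = 0.0175∠-57.9° A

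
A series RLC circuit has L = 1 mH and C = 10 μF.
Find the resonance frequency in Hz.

Step 1 — Resonance condition Im(Z)=0 gives ω₀ = 1/√(LC).
Step 2 — ω₀ = 1/√(0.001·1e-05) = 1e+04 rad/s.
Step 3 — f₀ = ω₀/(2π) = 1592 Hz.

f₀ = 1592 Hz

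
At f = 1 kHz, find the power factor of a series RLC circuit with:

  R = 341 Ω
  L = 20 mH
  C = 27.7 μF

Step 1 — Angular frequency: ω = 2π·f = 2π·1000 = 6283 rad/s.
Step 2 — Component impedances:
  R: Z = R = 341 Ω
  L: Z = jωL = j·6283·0.02 = 0 + j125.7 Ω
  C: Z = 1/(jωC) = -j/(ω·C) = 0 - j5.746 Ω
Step 3 — Series combination: Z_total = R + L + C = 341 + j119.9 Ω = 361.5∠19.4° Ω.
Step 4 — Power factor: PF = cos(φ) = Re(Z)/|Z| = 341/361.47 = 0.9434.
Step 5 — Type: Im(Z) = 119.9 ⇒ lagging (phase φ = 19.4°).

PF = 0.9434 (lagging, φ = 19.4°)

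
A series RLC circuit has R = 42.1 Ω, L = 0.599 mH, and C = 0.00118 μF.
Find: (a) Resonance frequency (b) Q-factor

Step 1 — Resonance condition Im(Z)=0 gives ω₀ = 1/√(LC).
Step 2 — ω₀ = 1/√(0.000599·1.18e-09) = 1.189e+06 rad/s.
Step 3 — f₀ = ω₀/(2π) = 1.893e+05 Hz.
Step 4 — Series Q: Q = ω₀L/R = 1.189e+06·0.000599/42.1 = 16.92.

(a) f₀ = 1.893e+05 Hz  (b) Q = 16.92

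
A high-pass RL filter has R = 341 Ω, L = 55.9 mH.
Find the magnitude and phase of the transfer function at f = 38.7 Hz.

Step 1 — Angular frequency: ω = 2π·38.7 = 243.2 rad/s.
Step 2 — Transfer function: H(jω) = jωL/(R + jωL).
Step 3 — Numerator jωL = j·13.59; denominator R + jωL = 341 + j13.59.
Step 4 — H = 0.001586 + j0.0398.
Step 5 — Magnitude: |H| = 0.03983 (-28.0 dB); phase: φ = 87.7°.

|H| = 0.03983 (-28.0 dB), φ = 87.7°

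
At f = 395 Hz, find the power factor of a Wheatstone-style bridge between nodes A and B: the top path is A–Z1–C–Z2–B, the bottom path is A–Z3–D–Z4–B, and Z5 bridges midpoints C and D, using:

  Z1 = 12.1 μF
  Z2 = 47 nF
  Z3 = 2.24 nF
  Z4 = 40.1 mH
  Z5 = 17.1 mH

Step 1 — Angular frequency: ω = 2π·f = 2π·395 = 2482 rad/s.
Step 2 — Component impedances:
  Z1: Z = 1/(jωC) = -j/(ω·C) = 0 - j33.3 Ω
  Z2: Z = 1/(jωC) = -j/(ω·C) = 0 - j8573 Ω
  Z3: Z = 1/(jωC) = -j/(ω·C) = 0 - j1.799e+05 Ω
  Z4: Z = jωL = j·2482·0.0401 = 0 + j99.52 Ω
  Z5: Z = jωL = j·2482·0.0171 = 0 + j42.44 Ω
Step 3 — Bridge requires nodal analysis (the Z5 bridge couples midpoints C and D, so the two paths cannot be reduced to a simple series/parallel combination). Setting node B to ground and injecting 1 A at node A, the 3-node admittance system at A, C, D solves to V_A = Z_AB = 0 + j111.1 Ω = 111.1∠90.0° Ω.
Step 4 — Power factor: PF = cos(φ) = Re(Z)/|Z| = 0/111.1 = 0.
Step 5 — Type: Im(Z) = 111.1 ⇒ lagging (phase φ = 90.0°).

PF = 0 (lagging, φ = 90.0°)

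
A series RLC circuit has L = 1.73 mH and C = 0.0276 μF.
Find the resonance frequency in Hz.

Step 1 — Resonance condition Im(Z)=0 gives ω₀ = 1/√(LC).
Step 2 — ω₀ = 1/√(0.00173·2.76e-08) = 1.447e+05 rad/s.
Step 3 — f₀ = ω₀/(2π) = 2.303e+04 Hz.

f₀ = 2.303e+04 Hz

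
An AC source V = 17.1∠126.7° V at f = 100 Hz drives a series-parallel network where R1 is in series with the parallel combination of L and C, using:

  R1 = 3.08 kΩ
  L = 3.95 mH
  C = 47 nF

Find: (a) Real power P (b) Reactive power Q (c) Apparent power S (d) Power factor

Step 1 — Angular frequency: ω = 2π·f = 2π·100 = 628.3 rad/s.
Step 2 — Component impedances:
  R1: Z = R = 3080 Ω
  L: Z = jωL = j·628.3·0.00395 = 0 + j2.482 Ω
  C: Z = 1/(jωC) = -j/(ω·C) = 0 - j3.386e+04 Ω
Step 3 — Parallel branch: L || C = 1/(1/L + 1/C) = 0 + j2.482 Ω.
Step 4 — Series with R1: Z_total = R1 + (L || C) = 3080 + j2.482 Ω = 3080∠0.0° Ω.
Step 5 — Source phasor: V = 17.1∠126.7° V = -10.22 + j13.71 V.
Step 6 — Current: I = V / Z = -0.003314 + j0.004454 A = 0.005552∠126.7° A.
Step 7 — Complex power: S = V·I* = 0.09494 + j7.651e-05 VA.
Step 8 — Real power: P = Re(S) = 0.09494 W.
Step 9 — Reactive power: Q = Im(S) = 7.651e-05 VAR.
Step 10 — Apparent power: |S| = 0.09494 VA.
Step 11 — Power factor: PF = P/|S| = 1 (lagging).

(a) P = 0.09494 W  (b) Q = 7.651e-05 VAR  (c) S = 0.09494 VA  (d) PF = 1 (lagging)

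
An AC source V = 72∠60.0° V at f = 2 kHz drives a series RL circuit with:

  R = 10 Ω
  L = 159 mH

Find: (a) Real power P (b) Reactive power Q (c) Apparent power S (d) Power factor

Step 1 — Angular frequency: ω = 2π·f = 2π·2000 = 1.257e+04 rad/s.
Step 2 — Component impedances:
  R: Z = R = 10 Ω
  L: Z = jωL = j·1.257e+04·0.159 = 0 + j1998 Ω
Step 3 — Series combination: Z_total = R + L = 10 + j1998 Ω = 1998∠89.7° Ω.
Step 4 — Source phasor: V = 72∠60.0° V = 36 + j62.35 V.
Step 5 — Current: I = V / Z = 0.0313 - j0.01786 A = 0.03603∠-29.7° A.
Step 6 — Complex power: S = V·I* = 0.01298 + j2.594 VA.
Step 7 — Real power: P = Re(S) = 0.01298 W.
Step 8 — Reactive power: Q = Im(S) = 2.594 VAR.
Step 9 — Apparent power: |S| = 2.594 VA.
Step 10 — Power factor: PF = P/|S| = 0.005005 (lagging).

(a) P = 0.01298 W  (b) Q = 2.594 VAR  (c) S = 2.594 VA  (d) PF = 0.005005 (lagging)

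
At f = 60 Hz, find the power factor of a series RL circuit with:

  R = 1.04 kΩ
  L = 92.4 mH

Step 1 — Angular frequency: ω = 2π·f = 2π·60 = 377 rad/s.
Step 2 — Component impedances:
  R: Z = R = 1040 Ω
  L: Z = jωL = j·377·0.0924 = 0 + j34.83 Ω
Step 3 — Series combination: Z_total = R + L = 1040 + j34.83 Ω = 1041∠1.9° Ω.
Step 4 — Power factor: PF = cos(φ) = Re(Z)/|Z| = 1040/1040.6 = 0.9994.
Step 5 — Type: Im(Z) = 34.83 ⇒ lagging (phase φ = 1.9°).

PF = 0.9994 (lagging, φ = 1.9°)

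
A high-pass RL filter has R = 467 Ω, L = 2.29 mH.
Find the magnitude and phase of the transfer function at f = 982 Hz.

Step 1 — Angular frequency: ω = 2π·982 = 6170 rad/s.
Step 2 — Transfer function: H(jω) = jωL/(R + jωL).
Step 3 — Numerator jωL = j·14.13; denominator R + jωL = 467 + j14.13.
Step 4 — H = 0.0009146 + j0.03023.
Step 5 — Magnitude: |H| = 0.03024 (-30.4 dB); phase: φ = 88.3°.

|H| = 0.03024 (-30.4 dB), φ = 88.3°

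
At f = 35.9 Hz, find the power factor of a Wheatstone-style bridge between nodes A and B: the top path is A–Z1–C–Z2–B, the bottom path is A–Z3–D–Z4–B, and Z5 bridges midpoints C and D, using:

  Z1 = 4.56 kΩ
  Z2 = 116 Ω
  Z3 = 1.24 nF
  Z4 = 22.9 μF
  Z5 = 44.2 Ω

Step 1 — Angular frequency: ω = 2π·f = 2π·35.9 = 225.6 rad/s.
Step 2 — Component impedances:
  Z1: Z = R = 4560 Ω
  Z2: Z = R = 116 Ω
  Z3: Z = 1/(jωC) = -j/(ω·C) = 0 - j3.575e+06 Ω
  Z4: Z = 1/(jωC) = -j/(ω·C) = 0 - j193.6 Ω
  Z5: Z = R = 44.2 Ω
Step 3 — Bridge requires nodal analysis (the Z5 bridge couples midpoints C and D, so the two paths cannot be reduced to a simple series/parallel combination). Setting node B to ground and injecting 1 A at node A, the 3-node admittance system at A, C, D solves to V_A = Z_AB = 4642 - j47.11 Ω = 4642∠-0.6° Ω.
Step 4 — Power factor: PF = cos(φ) = Re(Z)/|Z| = 4641.89/4642.13 = 0.9999.
Step 5 — Type: Im(Z) = -47.11 ⇒ leading (phase φ = -0.6°).

PF = 0.9999 (leading, φ = -0.6°)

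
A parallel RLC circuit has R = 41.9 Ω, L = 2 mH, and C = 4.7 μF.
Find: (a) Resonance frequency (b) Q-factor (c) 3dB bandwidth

Step 1 — Resonance: ω₀ = 1/√(LC) = 1/√(0.002·4.7e-06) = 1.031e+04 rad/s.
Step 2 — f₀ = ω₀/(2π) = 1642 Hz.
Step 3 — Parallel Q: Q = R/(ω₀L) = 41.9/(1.031e+04·0.002) = 2.031.
Step 4 — Bandwidth: Δω = ω₀/Q = 5078 rad/s; BW = Δω/(2π) = 808.2 Hz.

(a) f₀ = 1642 Hz  (b) Q = 2.031  (c) BW = 808.2 Hz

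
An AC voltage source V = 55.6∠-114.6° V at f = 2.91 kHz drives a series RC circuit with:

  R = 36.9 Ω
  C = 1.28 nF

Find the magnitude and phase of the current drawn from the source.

Step 1 — Angular frequency: ω = 2π·f = 2π·2910 = 1.828e+04 rad/s.
Step 2 — Component impedances:
  R: Z = R = 36.9 Ω
  C: Z = 1/(jωC) = -j/(ω·C) = 0 - j4.273e+04 Ω
Step 3 — Series combination: Z_total = R + C = 36.9 - j4.273e+04 Ω = 4.273e+04∠-90.0° Ω.
Step 4 — Source phasor: V = 55.6∠-114.6° V = -23.15 - j50.55 V.
Step 5 — Ohm's law: I = V / Z_total = (-23.15 - j50.55) / (36.9 - j4.273e+04) = 0.001183 - j0.0005427 A.
Step 6 — Convert to polar: |I| = 0.001301 A, ∠I = -24.6°.

I = 0.001301∠-24.6° A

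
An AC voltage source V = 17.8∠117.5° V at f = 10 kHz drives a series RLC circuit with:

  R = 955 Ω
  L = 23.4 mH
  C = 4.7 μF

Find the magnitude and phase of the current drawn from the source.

Step 1 — Angular frequency: ω = 2π·f = 2π·1e+04 = 6.283e+04 rad/s.
Step 2 — Component impedances:
  R: Z = R = 955 Ω
  L: Z = jωL = j·6.283e+04·0.0234 = 0 + j1470 Ω
  C: Z = 1/(jωC) = -j/(ω·C) = 0 - j3.386 Ω
Step 3 — Series combination: Z_total = R + L + C = 955 + j1467 Ω = 1750∠56.9° Ω.
Step 4 — Source phasor: V = 17.8∠117.5° V = -8.219 + j15.79 V.
Step 5 — Ohm's law: I = V / Z_total = (-8.219 + j15.79) / (955 + j1467) = 0.004997 + j0.008857 A.
Step 6 — Convert to polar: |I| = 0.01017 A, ∠I = 60.6°.

I = 0.01017∠60.6° A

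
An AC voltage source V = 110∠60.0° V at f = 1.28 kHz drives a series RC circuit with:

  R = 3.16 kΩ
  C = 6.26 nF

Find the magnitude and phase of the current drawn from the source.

Step 1 — Angular frequency: ω = 2π·f = 2π·1280 = 8042 rad/s.
Step 2 — Component impedances:
  R: Z = R = 3160 Ω
  C: Z = 1/(jωC) = -j/(ω·C) = 0 - j1.986e+04 Ω
Step 3 — Series combination: Z_total = R + C = 3160 - j1.986e+04 Ω = 2.011e+04∠-81.0° Ω.
Step 4 — Source phasor: V = 110∠60.0° V = 55 + j95.26 V.
Step 5 — Ohm's law: I = V / Z_total = (55 + j95.26) / (3160 - j1.986e+04) = -0.004248 + j0.003445 A.
Step 6 — Convert to polar: |I| = 0.005469 A, ∠I = 141.0°.

I = 0.005469∠141.0° A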